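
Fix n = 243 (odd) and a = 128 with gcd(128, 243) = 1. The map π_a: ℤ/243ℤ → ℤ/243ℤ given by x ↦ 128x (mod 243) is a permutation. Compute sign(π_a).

Trace 172: π^k(172) = [172, 146, 220, 215, 61, 32, 208] for k=0..6.
The orbit structure of x ↦ 128x mod 243: 6 orbits of sizes [162, 54, 18, 6, 2, 1].
Σ(ℓ_i−1) = 243−6 = 237; sign = (−1)^237 = -1.
Check: (128/243) = -1 by Zolotarev.

-1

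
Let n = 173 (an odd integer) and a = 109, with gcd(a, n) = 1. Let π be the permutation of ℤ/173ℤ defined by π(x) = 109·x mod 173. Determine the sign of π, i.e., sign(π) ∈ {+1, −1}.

Start at x=60: 60 → 139 → 100 → 1 → 109 → 117 → 124 → … (one orbit).
Cycle type of π: 43×4 + 1; total 5 cycles.
5 cycles on 173: each ℓ→(−1)^(ℓ−1), product (−1)^168 = +1.

+1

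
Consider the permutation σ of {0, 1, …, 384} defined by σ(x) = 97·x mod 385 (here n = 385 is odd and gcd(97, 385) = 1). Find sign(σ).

Start at x=36: 36 → 27 → 309 → 328 → 246 → 377 → 379 → … (one orbit).
Cycle type of π: 20×14 + 10×6 + 5×2 + 4×7 + 2×3 + 1; total 33 cycles.
sign(π) = (−1)^{n − #cycles} = (−1)^{385−33} = (−1)^352 = +1.

+1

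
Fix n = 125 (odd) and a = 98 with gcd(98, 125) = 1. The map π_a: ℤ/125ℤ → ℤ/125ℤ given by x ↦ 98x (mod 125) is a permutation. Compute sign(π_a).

Start at x=118: 118 → 64 → 22 → 31 → 38 → 99 → 77 → … (one orbit).
Cycle type of π: 100 + 20 + 4 + 1; total 4 cycles.
sign(π) = (−1)^{n − #cycles} = (−1)^{125−4} = (−1)^121 = -1.

-1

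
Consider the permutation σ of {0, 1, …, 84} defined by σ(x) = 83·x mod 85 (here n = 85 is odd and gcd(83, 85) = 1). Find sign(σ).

Start at x=77: 77 → 16 → 53 → 64 → 42 → 1 → 83 → … (one orbit).
Decompose π into cycles: lengths [8, 8, 8, 8, 8, 8, 8, 8, 8, 8, 4, 1] (12 cycles, including the fixed point 0).
With 12 cycles on 85 points, sign = (−1)^{85−12} = -1.

-1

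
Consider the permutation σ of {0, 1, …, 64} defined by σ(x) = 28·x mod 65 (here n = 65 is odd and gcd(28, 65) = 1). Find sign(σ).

+1

Orbit of 28 under x↦28x: [28, 4, 47, 16, 58, 64, 37]… (length divides ord_65(28)).
The orbit structure of x ↦ 28x mod 65: 7 orbits of sizes [12, 12, 12, 12, 12, 4, 1].
With 7 cycles on 65 points, sign = (−1)^{65−7} = +1.
Via Zolotarev, sign(π_{28}) = (28|65) = +1.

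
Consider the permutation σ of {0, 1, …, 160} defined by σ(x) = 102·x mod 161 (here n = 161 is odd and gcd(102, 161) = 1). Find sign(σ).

Orbit of 30 under x↦102x: [30, 1, 102, 100, 57, 18, 65]… (length divides ord_161(102)).
Cycle lengths of π_102 on ℤ/161ℤ: [66, 66, 22, 3, 3, 1]; 6 cycles in total.
sign(π) = (−1)^{n − #cycles} = (−1)^{161−6} = (−1)^155 = -1.
Via Zolotarev, sign(π_{102}) = (102|161) = -1.

-1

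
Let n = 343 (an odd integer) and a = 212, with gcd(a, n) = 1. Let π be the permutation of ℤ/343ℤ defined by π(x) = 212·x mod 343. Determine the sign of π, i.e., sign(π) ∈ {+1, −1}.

Orbit of 149 under x↦212x: [149, 32, 267, 9, 193, 99, 65]… (length divides ord_343(212)).
7 cycles of lengths [147, 147, 21, 21, 3, 3, 1].
Σ(ℓ_i−1) = 343−7 = 336; sign = (−1)^336 = +1.

+1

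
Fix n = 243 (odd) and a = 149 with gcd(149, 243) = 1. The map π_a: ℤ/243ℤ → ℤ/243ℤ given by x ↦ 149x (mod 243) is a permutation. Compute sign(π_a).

Orbit of 154 under x↦149x: [154, 104, 187, 161, 175, 74, 91]… (length divides ord_243(149)).
Decompose π into cycles: lengths [162, 54, 18, 6, 2, 1] (6 cycles, including the fixed point 0).
Σ(ℓ_i−1) = 243−6 = 237; sign = (−1)^237 = -1.
(149|243)_J = -1 (Zolotarev's lemma cross-check).

-1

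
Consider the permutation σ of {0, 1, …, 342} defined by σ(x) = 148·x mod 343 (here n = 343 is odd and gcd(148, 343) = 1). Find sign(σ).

Orbit of 1 under x↦148x: [1, 148, 295, 99, 246, 50, 197]… (length divides ord_343(148)).
The orbit structure of x ↦ 148x mod 343: 91 orbits of sizes [7, 7, 7, 7, 7, 7, 7, 7, 7, 7, 7, 7, 7, 7, 7, 7, 7, 7, 7, 7, 7, 7, 7, 7, 7, 7, 7, 7, 7, 7, 7, 7, 7, 7, 7, 7, 7, 7, 7, 7, 7, 7, 1, 1, 1, 1, 1, 1, 1, 1, 1, 1, 1, 1, 1, 1, 1, 1, 1, 1, 1, 1, 1, 1, 1, 1, 1, 1, 1, 1, 1, 1, 1, 1, 1, 1, 1, 1, 1, 1, 1, 1, 1, 1, 1, 1, 1, 1, 1, 1, 1].
sign(π) = (−1)^{n − #cycles} = (−1)^{343−91} = (−1)^252 = +1.
Via Zolotarev, sign(π_{148}) = (148|343) = +1.

+1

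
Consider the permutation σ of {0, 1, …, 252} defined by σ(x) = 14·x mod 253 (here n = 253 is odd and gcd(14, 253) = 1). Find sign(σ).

-1

Trace 93: π^k(93) = [93, 37, 12, 168, 75, 38, 26] for k=0..6.
Cycle lengths of π_14 on ℤ/253ℤ: [110, 110, 22, 5, 5, 1]; 6 cycles in total.
n − c = 253 − 6 = 247; sign = (−1)^247 = -1.
(14|253)_J = -1 (Zolotarev's lemma cross-check).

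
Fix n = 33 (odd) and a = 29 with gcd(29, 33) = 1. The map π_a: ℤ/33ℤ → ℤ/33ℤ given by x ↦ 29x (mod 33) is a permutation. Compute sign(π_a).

+1

Orbit of 2 under x↦29x: [2, 25, 32, 4, 17, 31, 8]… (length divides ord_33(29)).
Cycle type of π: 10×3 + 2 + 1; total 5 cycles.
33 − 5 = 28 transpositions; sign(π) = (−1)^28 = +1.
Zolotarev: (29|33) = +1, matching the cycle-count sign.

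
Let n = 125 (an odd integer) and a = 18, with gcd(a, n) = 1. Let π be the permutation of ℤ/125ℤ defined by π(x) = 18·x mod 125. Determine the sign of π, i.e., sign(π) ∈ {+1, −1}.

-1

Orbit of 82 under x↦18x: [82, 101, 68, 99, 32, 76, 118]… (length divides ord_125(18)).
Decompose π into cycles: lengths [20, 20, 20, 20, 20, 4, 4, 4, 4, 4, 4, 1] (12 cycles, including the fixed point 0).
sign(π) = (−1)^{n − #cycles} = (−1)^{125−12} = (−1)^113 = -1.
Zolotarev: (18|125) = -1, matching the cycle-count sign.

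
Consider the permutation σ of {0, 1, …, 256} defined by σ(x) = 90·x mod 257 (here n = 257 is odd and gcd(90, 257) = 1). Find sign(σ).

-1

Trace 106: π^k(106) = [106, 31, 220, 11, 219, 178, 86] for k=0..6.
2 cycles of lengths [256, 1].
Σ(ℓ_i−1) = 257−2 = 255; sign = (−1)^255 = -1.
Zolotarev: (90|257) = -1, matching the cycle-count sign.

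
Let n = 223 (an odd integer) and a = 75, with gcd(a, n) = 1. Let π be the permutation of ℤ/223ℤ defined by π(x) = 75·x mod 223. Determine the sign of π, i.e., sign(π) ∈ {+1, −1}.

Orbit of 126 under x↦75x: [126, 84, 56, 186, 124, 157, 179]… (length divides ord_223(75)).
Decompose π into cycles: lengths [222, 1] (2 cycles, including the fixed point 0).
223 − 2 = 221 transpositions; sign(π) = (−1)^221 = -1.
Via Zolotarev, sign(π_{75}) = (75|223) = -1.

-1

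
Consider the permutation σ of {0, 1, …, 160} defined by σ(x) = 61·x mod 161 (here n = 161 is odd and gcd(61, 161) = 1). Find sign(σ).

+1

Start at x=66: 66 → 1 → 61 → 18 → 132 → 2 → 122 → … (one orbit).
The orbit structure of x ↦ 61x mod 161: 5 orbits of sizes [66, 66, 22, 6, 1].
Σ(ℓ_i−1) = 161−5 = 156; sign = (−1)^156 = +1.
Via Zolotarev, sign(π_{61}) = (61|161) = +1.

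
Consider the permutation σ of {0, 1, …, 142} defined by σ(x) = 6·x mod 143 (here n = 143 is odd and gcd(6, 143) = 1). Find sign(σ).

+1

Trace 36: π^k(36) = [36, 73, 9, 54, 38, 85, 81] for k=0..6.
Decompose π into cycles: lengths [60, 60, 12, 10, 1] (5 cycles, including the fixed point 0).
Σ(ℓ_i−1) = 143−5 = 138; sign = (−1)^138 = +1.
Zolotarev: (6|143) = +1, matching the cycle-count sign.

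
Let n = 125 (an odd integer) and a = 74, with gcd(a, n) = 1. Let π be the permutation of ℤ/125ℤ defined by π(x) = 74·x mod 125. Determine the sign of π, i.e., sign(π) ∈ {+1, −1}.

Trace 49: π^k(49) = [49, 1, 74, 101, 99, 76, 124] for k=0..6.
23 cycles of lengths [10, 10, 10, 10, 10, 10, 10, 10, 10, 10, 2, 2, 2, 2, 2, 2, 2, 2, 2, 2, 2, 2, 1].
125 − 23 = 102 transpositions; sign(π) = (−1)^102 = +1.
The Jacobi symbol (74|125) = +1 (Zolotarev) agrees.

+1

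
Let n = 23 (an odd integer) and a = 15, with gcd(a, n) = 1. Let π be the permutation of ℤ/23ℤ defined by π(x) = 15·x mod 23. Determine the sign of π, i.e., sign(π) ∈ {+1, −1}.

-1

Start at x=20: 20 → 1 → 15 → 18 → 17 → 2 → 7 → … (one orbit).
π_15 has 2 disjoint cycles with lengths [22, 1] on {0,…,22}.
23 − 2 = 21 transpositions; sign(π) = (−1)^21 = -1.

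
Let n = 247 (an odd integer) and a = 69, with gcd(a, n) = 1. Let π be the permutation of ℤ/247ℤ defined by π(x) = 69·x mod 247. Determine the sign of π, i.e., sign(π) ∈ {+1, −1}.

-1

Start at x=1: 1 → 69 → 68 → 246 → 178 → 179 → 1 (one orbit).
π_69 has 42 disjoint cycles with lengths [6, 6, 6, 6, 6, 6, 6, 6, 6, 6, 6, 6, 6, 6, 6, 6, 6, 6, 6, 6, 6, 6, 6, 6, 6, 6, 6, 6, 6, 6, 6, 6, 6, 6, 6, 6, 6, 6, 6, 6, 6, 1] on {0,…,246}.
n − c = 247 − 42 = 205; sign = (−1)^205 = -1.
Via Zolotarev, sign(π_{69}) = (69|247) = -1.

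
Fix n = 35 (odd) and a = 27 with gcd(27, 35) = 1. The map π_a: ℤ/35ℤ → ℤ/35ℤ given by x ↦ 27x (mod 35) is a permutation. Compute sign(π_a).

+1

Orbit of 1 under x↦27x: [1, 27, 29, 13]… (length divides ord_35(27)).
Cycle lengths of π_27 on ℤ/35ℤ: [4, 4, 4, 4, 4, 4, 4, 2, 2, 2, 1]; 11 cycles in total.
35 − 11 = 24 transpositions; sign(π) = (−1)^24 = +1.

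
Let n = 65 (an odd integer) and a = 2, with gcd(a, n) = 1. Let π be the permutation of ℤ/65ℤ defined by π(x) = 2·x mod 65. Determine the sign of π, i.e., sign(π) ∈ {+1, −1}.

Start at x=49: 49 → 33 → 1 → 2 → 4 → 8 → 16 → … (one orbit).
Cycle lengths of π_2 on ℤ/65ℤ: [12, 12, 12, 12, 12, 4, 1]; 7 cycles in total.
n − c = 65 − 7 = 58; sign = (−1)^58 = +1.
The Jacobi symbol (2|65) = +1 (Zolotarev) agrees.

+1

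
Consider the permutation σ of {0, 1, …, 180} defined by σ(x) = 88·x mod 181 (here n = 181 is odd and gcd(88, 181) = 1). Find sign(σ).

Trace 17: π^k(17) = [17, 48, 61, 119, 155, 65, 109] for k=0..6.
Cycle type of π: 36×5 + 1; total 6 cycles.
6 cycles on 181: each ℓ→(−1)^(ℓ−1), product (−1)^175 = -1.
Via Zolotarev, sign(π_{88}) = (88|181) = -1.

-1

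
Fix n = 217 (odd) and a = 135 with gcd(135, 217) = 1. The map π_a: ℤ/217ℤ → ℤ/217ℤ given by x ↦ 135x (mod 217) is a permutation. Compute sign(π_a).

Start at x=51: 51 → 158 → 64 → 177 → 25 → 120 → 142 → … (one orbit).
Cycle type of π: 30×7 + 3×2 + 1; total 10 cycles.
Σ(ℓ_i−1) = 217−10 = 207; sign = (−1)^207 = -1.

-1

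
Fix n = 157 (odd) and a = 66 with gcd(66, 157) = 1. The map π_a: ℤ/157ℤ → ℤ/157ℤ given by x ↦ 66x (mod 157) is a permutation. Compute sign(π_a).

-1

Trace 104: π^k(104) = [104, 113, 79, 33, 137, 93, 15] for k=0..6.
Cycle lengths of π_66 on ℤ/157ℤ: [156, 1]; 2 cycles in total.
n − c = 157 − 2 = 155; sign = (−1)^155 = -1.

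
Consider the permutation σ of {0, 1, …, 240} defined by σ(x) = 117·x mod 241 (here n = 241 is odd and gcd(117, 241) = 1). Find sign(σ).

-1

Start at x=194: 194 → 44 → 87 → 57 → 162 → 156 → 177 → … (one orbit).
π_117 has 4 disjoint cycles with lengths [80, 80, 80, 1] on {0,…,240}.
sign(π) = (−1)^{n − #cycles} = (−1)^{241−4} = (−1)^237 = -1.
The Jacobi symbol (117|241) = -1 (Zolotarev) agrees.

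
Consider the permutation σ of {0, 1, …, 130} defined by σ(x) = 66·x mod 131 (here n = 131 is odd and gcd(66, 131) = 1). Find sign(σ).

Orbit of 72 under x↦66x: [72, 36, 18, 9, 70, 35, 83]… (length divides ord_131(66)).
The orbit structure of x ↦ 66x mod 131: 2 orbits of sizes [130, 1].
Σ(ℓ_i−1) = 131−2 = 129; sign = (−1)^129 = -1.
Zolotarev: (66|131) = -1, matching the cycle-count sign.

-1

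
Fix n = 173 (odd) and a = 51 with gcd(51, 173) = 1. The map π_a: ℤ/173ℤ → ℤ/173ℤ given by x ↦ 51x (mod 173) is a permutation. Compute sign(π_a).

Start at x=119: 119 → 14 → 22 → 84 → 132 → 158 → 100 → … (one orbit).
The orbit structure of x ↦ 51x mod 173: 5 orbits of sizes [43, 43, 43, 43, 1].
5 cycles on 173: each ℓ→(−1)^(ℓ−1), product (−1)^168 = +1.
The Jacobi symbol (51|173) = +1 (Zolotarev) agrees.

+1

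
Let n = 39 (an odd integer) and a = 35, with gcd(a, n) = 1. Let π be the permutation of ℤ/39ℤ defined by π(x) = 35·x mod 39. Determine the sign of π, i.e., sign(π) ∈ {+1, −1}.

Orbit of 29 under x↦35x: [29, 1, 35, 16, 14, 22]… (length divides ord_39(35)).
10 cycles of lengths [6, 6, 6, 6, 3, 3, 3, 3, 2, 1].
n − c = 39 − 10 = 29; sign = (−1)^29 = -1.
Zolotarev: (35|39) = -1, matching the cycle-count sign.

-1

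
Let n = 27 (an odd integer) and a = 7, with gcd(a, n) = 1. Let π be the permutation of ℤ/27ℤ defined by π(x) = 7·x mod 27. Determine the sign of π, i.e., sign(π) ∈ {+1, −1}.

Orbit of 7 under x↦7x: [7, 22, 19, 25, 13, 10, 16]… (length divides ord_27(7)).
Cycle type of π: 9×2 + 3×2 + 1×3; total 7 cycles.
n − c = 27 − 7 = 20; sign = (−1)^20 = +1.

+1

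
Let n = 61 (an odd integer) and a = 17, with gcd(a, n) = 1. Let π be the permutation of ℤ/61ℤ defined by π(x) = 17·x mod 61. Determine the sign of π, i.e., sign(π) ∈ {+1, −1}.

-1

Trace 21: π^k(21) = [21, 52, 30, 22, 8, 14, 55] for k=0..6.
π_17 has 2 disjoint cycles with lengths [60, 1] on {0,…,60}.
Σ(ℓ_i−1) = 61−2 = 59; sign = (−1)^59 = -1.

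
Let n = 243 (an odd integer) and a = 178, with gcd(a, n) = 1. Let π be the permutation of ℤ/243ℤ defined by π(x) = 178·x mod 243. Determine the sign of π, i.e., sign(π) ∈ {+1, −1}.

+1

Trace 187: π^k(187) = [187, 238, 82, 16, 175, 46, 169] for k=0..6.
Cycle type of π: 81×2 + 27×2 + 9×2 + 3×2 + 1×3; total 11 cycles.
sign(π) = (−1)^{n − #cycles} = (−1)^{243−11} = (−1)^232 = +1.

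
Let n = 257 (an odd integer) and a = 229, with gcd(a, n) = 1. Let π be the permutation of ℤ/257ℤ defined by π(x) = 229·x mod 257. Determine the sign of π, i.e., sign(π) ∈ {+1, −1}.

Orbit of 199 under x↦229x: [199, 82, 17, 38, 221, 237, 46]… (length divides ord_257(229)).
Decompose π into cycles: lengths [256, 1] (2 cycles, including the fixed point 0).
n − c = 257 − 2 = 255; sign = (−1)^255 = -1.
Via Zolotarev, sign(π_{229}) = (229|257) = -1.

-1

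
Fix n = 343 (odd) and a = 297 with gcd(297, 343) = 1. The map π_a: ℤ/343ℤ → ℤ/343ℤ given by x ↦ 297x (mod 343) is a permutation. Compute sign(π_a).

Orbit of 227 under x↦297x: [227, 191, 132, 102, 110, 85, 206]… (length divides ord_343(297)).
4 cycles of lengths [294, 42, 6, 1].
n − c = 343 − 4 = 339; sign = (−1)^339 = -1.
Check: (297/343) = -1 by Zolotarev.

-1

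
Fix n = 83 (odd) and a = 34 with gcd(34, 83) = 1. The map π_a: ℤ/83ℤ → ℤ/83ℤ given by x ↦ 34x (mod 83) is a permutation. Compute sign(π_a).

Orbit of 62 under x↦34x: [62, 33, 43, 51, 74, 26, 54]… (length divides ord_83(34)).
Cycle lengths of π_34 on ℤ/83ℤ: [82, 1]; 2 cycles in total.
With 2 cycles on 83 points, sign = (−1)^{83−2} = -1.

-1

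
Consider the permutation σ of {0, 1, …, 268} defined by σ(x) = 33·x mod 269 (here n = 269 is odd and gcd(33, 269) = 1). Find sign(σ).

-1

Start at x=11: 11 → 94 → 143 → 146 → 245 → 15 → 226 → … (one orbit).
Decompose π into cycles: lengths [268, 1] (2 cycles, including the fixed point 0).
2 cycles on 269: each ℓ→(−1)^(ℓ−1), product (−1)^267 = -1.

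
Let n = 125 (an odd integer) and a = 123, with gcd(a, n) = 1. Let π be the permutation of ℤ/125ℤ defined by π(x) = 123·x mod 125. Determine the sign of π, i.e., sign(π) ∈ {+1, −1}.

-1

Start at x=86: 86 → 78 → 94 → 62 → 1 → 123 → 4 → … (one orbit).
Cycle type of π: 100 + 20 + 4 + 1; total 4 cycles.
125 − 4 = 121 transpositions; sign(π) = (−1)^121 = -1.
Zolotarev: (123|125) = -1, matching the cycle-count sign.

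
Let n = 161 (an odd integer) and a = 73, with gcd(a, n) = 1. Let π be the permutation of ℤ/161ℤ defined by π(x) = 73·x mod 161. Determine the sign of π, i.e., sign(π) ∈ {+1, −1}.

Orbit of 31 under x↦73x: [31, 9, 13, 144, 47, 50, 108]… (length divides ord_161(73)).
The orbit structure of x ↦ 73x mod 161: 6 orbits of sizes [66, 66, 11, 11, 6, 1].
sign(π) = (−1)^{n − #cycles} = (−1)^{161−6} = (−1)^155 = -1.
Via Zolotarev, sign(π_{73}) = (73|161) = -1.

-1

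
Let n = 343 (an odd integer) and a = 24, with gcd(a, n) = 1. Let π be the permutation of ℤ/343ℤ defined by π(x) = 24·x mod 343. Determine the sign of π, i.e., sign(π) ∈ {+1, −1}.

Start at x=309: 309 → 213 → 310 → 237 → 200 → 341 → 295 → … (one orbit).
Cycle lengths of π_24 on ℤ/343ℤ: [294, 42, 6, 1]; 4 cycles in total.
Σ(ℓ_i−1) = 343−4 = 339; sign = (−1)^339 = -1.
Zolotarev: (24|343) = -1, matching the cycle-count sign.

-1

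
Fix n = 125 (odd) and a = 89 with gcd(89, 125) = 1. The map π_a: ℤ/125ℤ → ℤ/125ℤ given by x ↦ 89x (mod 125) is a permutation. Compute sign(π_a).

+1

Trace 71: π^k(71) = [71, 69, 16, 49, 111, 4, 106] for k=0..6.
The orbit structure of x ↦ 89x mod 125: 7 orbits of sizes [50, 50, 10, 10, 2, 2, 1].
7 cycles on 125: each ℓ→(−1)^(ℓ−1), product (−1)^118 = +1.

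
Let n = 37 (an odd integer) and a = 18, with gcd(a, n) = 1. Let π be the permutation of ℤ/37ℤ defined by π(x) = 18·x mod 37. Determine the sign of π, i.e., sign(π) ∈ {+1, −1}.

-1

Orbit of 11 under x↦18x: [11, 13, 12, 31, 3, 17, 10]… (length divides ord_37(18)).
Cycle type of π: 36 + 1; total 2 cycles.
37 − 2 = 35 transpositions; sign(π) = (−1)^35 = -1.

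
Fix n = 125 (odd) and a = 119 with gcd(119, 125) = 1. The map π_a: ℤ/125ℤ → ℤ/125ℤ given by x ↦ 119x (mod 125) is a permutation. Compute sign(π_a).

Start at x=16: 16 → 29 → 76 → 44 → 111 → 84 → 121 → … (one orbit).
Cycle type of π: 50×2 + 10×2 + 2×2 + 1; total 7 cycles.
sign(π) = (−1)^{n − #cycles} = (−1)^{125−7} = (−1)^118 = +1.
Check: (119/125) = +1 by Zolotarev.

+1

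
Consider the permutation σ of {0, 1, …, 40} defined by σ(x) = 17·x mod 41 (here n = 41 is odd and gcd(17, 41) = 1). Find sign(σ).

Orbit of 38 under x↦17x: [38, 31, 35, 21, 29, 1, 17]… (length divides ord_41(17)).
Cycle lengths of π_17 on ℤ/41ℤ: [40, 1]; 2 cycles in total.
sign(π) = (−1)^{n − #cycles} = (−1)^{41−2} = (−1)^39 = -1.
Check: (17/41) = -1 by Zolotarev.

-1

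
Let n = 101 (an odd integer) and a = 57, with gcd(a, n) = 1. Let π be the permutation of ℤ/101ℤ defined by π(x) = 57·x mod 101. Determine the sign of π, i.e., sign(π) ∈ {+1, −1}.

Orbit of 91 under x↦57x: [91, 36, 32, 6, 39, 1, 57]… (length divides ord_101(57)).
π_57 has 6 disjoint cycles with lengths [20, 20, 20, 20, 20, 1] on {0,…,100}.
n − c = 101 − 6 = 95; sign = (−1)^95 = -1.
Via Zolotarev, sign(π_{57}) = (57|101) = -1.

-1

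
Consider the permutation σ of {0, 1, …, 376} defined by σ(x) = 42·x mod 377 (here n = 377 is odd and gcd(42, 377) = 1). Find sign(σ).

Start at x=22: 22 → 170 → 354 → 165 → 144 → 16 → 295 → … (one orbit).
The orbit structure of x ↦ 42x mod 377: 15 orbits of sizes [42, 42, 42, 42, 42, 42, 42, 42, 14, 14, 3, 3, 3, 3, 1].
Σ(ℓ_i−1) = 377−15 = 362; sign = (−1)^362 = +1.
Check: (42/377) = +1 by Zolotarev.

+1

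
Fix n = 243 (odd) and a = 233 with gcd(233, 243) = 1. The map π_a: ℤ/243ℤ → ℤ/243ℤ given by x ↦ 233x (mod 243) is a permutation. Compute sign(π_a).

Trace 82: π^k(82) = [82, 152, 181, 134, 118, 35, 136] for k=0..6.
Cycle lengths of π_233 on ℤ/243ℤ: [54, 54, 54, 18, 18, 18, 6, 6, 6, 2, 2, 2, 2, 1]; 14 cycles in total.
243 − 14 = 229 transpositions; sign(π) = (−1)^229 = -1.
(233|243)_J = -1 (Zolotarev's lemma cross-check).

-1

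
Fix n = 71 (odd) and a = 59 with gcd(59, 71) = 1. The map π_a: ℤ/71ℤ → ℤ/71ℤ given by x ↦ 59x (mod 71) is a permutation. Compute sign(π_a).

Start at x=15: 15 → 33 → 30 → 66 → 60 → 61 → 49 → … (one orbit).
Decompose π into cycles: lengths [70, 1] (2 cycles, including the fixed point 0).
n − c = 71 − 2 = 69; sign = (−1)^69 = -1.

-1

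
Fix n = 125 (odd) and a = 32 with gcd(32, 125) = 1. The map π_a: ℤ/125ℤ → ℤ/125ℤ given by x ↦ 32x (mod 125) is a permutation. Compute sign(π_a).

-1

Orbit of 32 under x↦32x: [32, 24, 18, 76, 57, 74, 118]… (length divides ord_125(32)).
Cycle type of π: 20×5 + 4×6 + 1; total 12 cycles.
Σ(ℓ_i−1) = 125−12 = 113; sign = (−1)^113 = -1.
Via Zolotarev, sign(π_{32}) = (32|125) = -1.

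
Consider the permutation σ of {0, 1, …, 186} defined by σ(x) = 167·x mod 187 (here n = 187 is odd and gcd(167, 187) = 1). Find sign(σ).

+1

Orbit of 15 under x↦167x: [15, 74, 16, 54, 42, 95, 157]… (length divides ord_187(167)).
The orbit structure of x ↦ 167x mod 187: 5 orbits of sizes [80, 80, 16, 10, 1].
sign(π) = (−1)^{n − #cycles} = (−1)^{187−5} = (−1)^182 = +1.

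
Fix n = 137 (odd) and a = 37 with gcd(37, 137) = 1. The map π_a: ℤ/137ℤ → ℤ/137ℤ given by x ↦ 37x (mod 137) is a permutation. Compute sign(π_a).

Trace 37: π^k(37) = [37, 136, 100, 1] for k=0..3.
Cycle type of π: 4×34 + 1; total 35 cycles.
With 35 cycles on 137 points, sign = (−1)^{137−35} = +1.
Check: (37/137) = +1 by Zolotarev.

+1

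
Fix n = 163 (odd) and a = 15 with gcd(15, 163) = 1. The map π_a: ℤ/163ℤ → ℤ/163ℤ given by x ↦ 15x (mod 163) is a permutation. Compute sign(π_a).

+1

Trace 93: π^k(93) = [93, 91, 61, 100, 33, 6, 90] for k=0..6.
The orbit structure of x ↦ 15x mod 163: 3 orbits of sizes [81, 81, 1].
With 3 cycles on 163 points, sign = (−1)^{163−3} = +1.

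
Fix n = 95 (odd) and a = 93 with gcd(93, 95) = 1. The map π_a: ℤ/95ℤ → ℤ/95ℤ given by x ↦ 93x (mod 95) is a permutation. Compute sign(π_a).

Trace 16: π^k(16) = [16, 63, 64, 62, 66, 58, 74] for k=0..6.
π_93 has 6 disjoint cycles with lengths [36, 36, 9, 9, 4, 1] on {0,…,94}.
6 cycles on 95: each ℓ→(−1)^(ℓ−1), product (−1)^89 = -1.

-1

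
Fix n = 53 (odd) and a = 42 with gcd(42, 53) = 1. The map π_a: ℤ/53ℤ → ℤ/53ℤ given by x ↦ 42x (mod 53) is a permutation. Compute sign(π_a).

Trace 1: π^k(1) = [1, 42, 15, 47, 13, 16, 36] for k=0..6.
5 cycles of lengths [13, 13, 13, 13, 1].
53 − 5 = 48 transpositions; sign(π) = (−1)^48 = +1.

+1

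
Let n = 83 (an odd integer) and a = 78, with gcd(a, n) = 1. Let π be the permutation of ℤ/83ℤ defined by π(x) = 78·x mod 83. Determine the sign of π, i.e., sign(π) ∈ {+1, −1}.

+1

Start at x=29: 29 → 21 → 61 → 27 → 31 → 11 → 28 → … (one orbit).
Cycle lengths of π_78 on ℤ/83ℤ: [41, 41, 1]; 3 cycles in total.
83 − 3 = 80 transpositions; sign(π) = (−1)^80 = +1.
Via Zolotarev, sign(π_{78}) = (78|83) = +1.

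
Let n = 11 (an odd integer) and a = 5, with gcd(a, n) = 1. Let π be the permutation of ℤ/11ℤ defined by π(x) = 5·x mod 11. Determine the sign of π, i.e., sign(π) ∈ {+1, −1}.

Trace 1: π^k(1) = [1, 5, 3, 4, 9] for k=0..4.
Decompose π into cycles: lengths [5, 5, 1] (3 cycles, including the fixed point 0).
With 3 cycles on 11 points, sign = (−1)^{11−3} = +1.

+1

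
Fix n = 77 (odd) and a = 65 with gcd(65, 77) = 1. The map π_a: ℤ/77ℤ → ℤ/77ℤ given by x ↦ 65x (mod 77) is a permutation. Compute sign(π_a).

Orbit of 43 under x↦65x: [43, 23, 32, 1, 65, 67]… (length divides ord_77(65)).
π_65 has 18 disjoint cycles with lengths [6, 6, 6, 6, 6, 6, 6, 6, 6, 6, 3, 3, 2, 2, 2, 2, 2, 1] on {0,…,76}.
Σ(ℓ_i−1) = 77−18 = 59; sign = (−1)^59 = -1.
The Jacobi symbol (65|77) = -1 (Zolotarev) agrees.

-1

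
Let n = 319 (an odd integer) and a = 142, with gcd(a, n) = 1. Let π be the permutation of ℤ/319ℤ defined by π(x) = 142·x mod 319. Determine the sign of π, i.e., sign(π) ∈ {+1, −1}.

Orbit of 307 under x↦142x: [307, 210, 153, 34, 43, 45, 10]… (length divides ord_319(142)).
Cycle lengths of π_142 on ℤ/319ℤ: [28, 28, 28, 28, 28, 28, 28, 28, 28, 28, 28, 2, 2, 2, 2, 2, 1]; 17 cycles in total.
319 − 17 = 302 transpositions; sign(π) = (−1)^302 = +1.

+1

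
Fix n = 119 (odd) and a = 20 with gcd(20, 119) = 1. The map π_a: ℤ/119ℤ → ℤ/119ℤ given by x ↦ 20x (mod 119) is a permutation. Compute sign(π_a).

Start at x=36: 36 → 6 → 1 → 20 → 43 → 27 → 64 → … (one orbit).
Cycle type of π: 16×7 + 2×3 + 1; total 11 cycles.
With 11 cycles on 119 points, sign = (−1)^{119−11} = +1.
Via Zolotarev, sign(π_{20}) = (20|119) = +1.

+1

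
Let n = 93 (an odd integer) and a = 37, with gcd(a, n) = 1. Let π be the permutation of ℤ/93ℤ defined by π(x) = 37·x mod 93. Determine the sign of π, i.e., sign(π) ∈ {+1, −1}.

Trace 37: π^k(37) = [37, 67, 61, 25, 88, 1] for k=0..5.
18 cycles of lengths [6, 6, 6, 6, 6, 6, 6, 6, 6, 6, 6, 6, 6, 6, 6, 1, 1, 1].
Σ(ℓ_i−1) = 93−18 = 75; sign = (−1)^75 = -1.

-1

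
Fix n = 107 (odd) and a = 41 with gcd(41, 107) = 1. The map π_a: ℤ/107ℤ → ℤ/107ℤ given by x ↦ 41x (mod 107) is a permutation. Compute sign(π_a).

Orbit of 37 under x↦41x: [37, 19, 30, 53, 33, 69, 47]… (length divides ord_107(41)).
3 cycles of lengths [53, 53, 1].
With 3 cycles on 107 points, sign = (−1)^{107−3} = +1.
Zolotarev: (41|107) = +1, matching the cycle-count sign.

+1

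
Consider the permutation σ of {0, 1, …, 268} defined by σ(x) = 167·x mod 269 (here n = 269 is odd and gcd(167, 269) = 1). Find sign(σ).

Start at x=143: 143 → 209 → 202 → 109 → 180 → 201 → 211 → … (one orbit).
2 cycles of lengths [268, 1].
sign(π) = (−1)^{n − #cycles} = (−1)^{269−2} = (−1)^267 = -1.
Via Zolotarev, sign(π_{167}) = (167|269) = -1.

-1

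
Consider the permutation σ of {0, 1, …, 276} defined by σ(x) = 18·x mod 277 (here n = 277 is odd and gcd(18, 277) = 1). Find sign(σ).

-1

Orbit of 157 under x↦18x: [157, 56, 177, 139, 9, 162, 146]… (length divides ord_277(18)).
Cycle lengths of π_18 on ℤ/277ℤ: [276, 1]; 2 cycles in total.
277 − 2 = 275 transpositions; sign(π) = (−1)^275 = -1.
The Jacobi symbol (18|277) = -1 (Zolotarev) agrees.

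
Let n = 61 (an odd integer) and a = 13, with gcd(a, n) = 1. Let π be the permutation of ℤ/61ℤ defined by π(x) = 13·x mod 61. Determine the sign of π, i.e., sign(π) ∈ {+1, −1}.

Orbit of 47 under x↦13x: [47, 1, 13]… (length divides ord_61(13)).
21 cycles of lengths [3, 3, 3, 3, 3, 3, 3, 3, 3, 3, 3, 3, 3, 3, 3, 3, 3, 3, 3, 3, 1].
21 cycles on 61: each ℓ→(−1)^(ℓ−1), product (−1)^40 = +1.
Check: (13/61) = +1 by Zolotarev.

+1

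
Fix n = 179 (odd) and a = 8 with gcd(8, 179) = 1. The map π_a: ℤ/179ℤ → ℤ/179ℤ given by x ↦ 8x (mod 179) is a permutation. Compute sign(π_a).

-1

Trace 149: π^k(149) = [149, 118, 49, 34, 93, 28, 45] for k=0..6.
The orbit structure of x ↦ 8x mod 179: 2 orbits of sizes [178, 1].
With 2 cycles on 179 points, sign = (−1)^{179−2} = -1.
(8|179)_J = -1 (Zolotarev's lemma cross-check).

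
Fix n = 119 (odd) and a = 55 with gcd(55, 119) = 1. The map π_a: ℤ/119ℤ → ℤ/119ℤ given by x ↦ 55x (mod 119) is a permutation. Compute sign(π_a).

-1

Trace 50: π^k(50) = [50, 13, 1, 55] for k=0..3.
π_55 has 32 disjoint cycles with lengths [4, 4, 4, 4, 4, 4, 4, 4, 4, 4, 4, 4, 4, 4, 4, 4, 4, 4, 4, 4, 4, 4, 4, 4, 4, 4, 4, 4, 2, 2, 2, 1] on {0,…,118}.
119 − 32 = 87 transpositions; sign(π) = (−1)^87 = -1.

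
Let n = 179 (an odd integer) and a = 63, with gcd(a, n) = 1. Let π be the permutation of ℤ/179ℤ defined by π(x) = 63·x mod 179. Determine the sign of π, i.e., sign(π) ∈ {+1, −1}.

Trace 124: π^k(124) = [124, 115, 85, 164, 129, 72, 61] for k=0..6.
Cycle lengths of π_63 on ℤ/179ℤ: [178, 1]; 2 cycles in total.
179 − 2 = 177 transpositions; sign(π) = (−1)^177 = -1.

-1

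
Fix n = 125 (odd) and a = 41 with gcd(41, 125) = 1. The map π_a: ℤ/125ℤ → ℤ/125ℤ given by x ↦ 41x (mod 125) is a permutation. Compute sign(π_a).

Orbit of 61 under x↦41x: [61, 1, 41, 56, 46, 11, 76]… (length divides ord_125(41)).
13 cycles of lengths [25, 25, 25, 25, 5, 5, 5, 5, 1, 1, 1, 1, 1].
With 13 cycles on 125 points, sign = (−1)^{125−13} = +1.
Via Zolotarev, sign(π_{41}) = (41|125) = +1.

+1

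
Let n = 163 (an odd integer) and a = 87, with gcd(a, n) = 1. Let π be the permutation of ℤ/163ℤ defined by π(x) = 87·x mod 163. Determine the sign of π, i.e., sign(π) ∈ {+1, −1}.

+1

Start at x=14: 14 → 77 → 16 → 88 → 158 → 54 → 134 → … (one orbit).
3 cycles of lengths [81, 81, 1].
n − c = 163 − 3 = 160; sign = (−1)^160 = +1.
The Jacobi symbol (87|163) = +1 (Zolotarev) agrees.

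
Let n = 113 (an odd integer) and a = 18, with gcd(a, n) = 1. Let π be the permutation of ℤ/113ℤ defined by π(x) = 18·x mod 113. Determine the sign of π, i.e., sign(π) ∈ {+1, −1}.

+1

Start at x=112: 112 → 95 → 15 → 44 → 1 → 18 → 98 → … (one orbit).
Decompose π into cycles: lengths [8, 8, 8, 8, 8, 8, 8, 8, 8, 8, 8, 8, 8, 8, 1] (15 cycles, including the fixed point 0).
sign(π) = (−1)^{n − #cycles} = (−1)^{113−15} = (−1)^98 = +1.
Via Zolotarev, sign(π_{18}) = (18|113) = +1.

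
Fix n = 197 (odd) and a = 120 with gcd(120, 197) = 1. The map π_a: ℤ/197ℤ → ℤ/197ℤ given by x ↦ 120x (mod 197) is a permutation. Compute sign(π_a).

-1

Start at x=104: 104 → 69 → 6 → 129 → 114 → 87 → 196 → … (one orbit).
Cycle type of π: 28×7 + 1; total 8 cycles.
197 − 8 = 189 transpositions; sign(π) = (−1)^189 = -1.
(120|197)_J = -1 (Zolotarev's lemma cross-check).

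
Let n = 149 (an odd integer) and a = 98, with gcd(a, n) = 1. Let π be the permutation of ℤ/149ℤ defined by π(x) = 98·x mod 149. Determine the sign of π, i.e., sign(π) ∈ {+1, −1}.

-1

Orbit of 52 under x↦98x: [52, 30, 109, 103, 111, 1, 98]… (length divides ord_149(98)).
Decompose π into cycles: lengths [148, 1] (2 cycles, including the fixed point 0).
n − c = 149 − 2 = 147; sign = (−1)^147 = -1.
Zolotarev: (98|149) = -1, matching the cycle-count sign.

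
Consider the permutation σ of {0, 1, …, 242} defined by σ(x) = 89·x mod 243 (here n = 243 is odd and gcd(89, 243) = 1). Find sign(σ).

-1

Trace 71: π^k(71) = [71, 1, 89, 145, 26, 127, 125] for k=0..6.
Cycle type of π: 54×3 + 18×3 + 6×3 + 2×4 + 1; total 14 cycles.
Σ(ℓ_i−1) = 243−14 = 229; sign = (−1)^229 = -1.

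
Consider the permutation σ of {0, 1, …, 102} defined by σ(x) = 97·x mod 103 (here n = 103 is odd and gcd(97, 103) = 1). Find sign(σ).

Trace 59: π^k(59) = [59, 58, 64, 28, 38, 81, 29] for k=0..6.
The orbit structure of x ↦ 97x mod 103: 3 orbits of sizes [51, 51, 1].
n − c = 103 − 3 = 100; sign = (−1)^100 = +1.
Zolotarev: (97|103) = +1, matching the cycle-count sign.

+1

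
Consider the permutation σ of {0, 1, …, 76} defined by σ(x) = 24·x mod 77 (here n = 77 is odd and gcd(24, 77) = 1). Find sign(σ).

+1

Orbit of 17 under x↦24x: [17, 23, 13, 4, 19, 71, 10]… (length divides ord_77(24)).
Cycle lengths of π_24 on ℤ/77ℤ: [30, 30, 10, 6, 1]; 5 cycles in total.
77 − 5 = 72 transpositions; sign(π) = (−1)^72 = +1.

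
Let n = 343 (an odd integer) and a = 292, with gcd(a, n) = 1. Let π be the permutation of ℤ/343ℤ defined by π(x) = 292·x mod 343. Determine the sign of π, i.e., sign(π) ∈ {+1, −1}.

Orbit of 90 under x↦292x: [90, 212, 164, 211, 215, 11, 125]… (length divides ord_343(292)).
The orbit structure of x ↦ 292x mod 343: 4 orbits of sizes [294, 42, 6, 1].
343 − 4 = 339 transpositions; sign(π) = (−1)^339 = -1.
The Jacobi symbol (292|343) = -1 (Zolotarev) agrees.

-1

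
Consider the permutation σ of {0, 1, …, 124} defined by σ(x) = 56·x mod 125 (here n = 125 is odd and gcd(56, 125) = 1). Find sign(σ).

Start at x=66: 66 → 71 → 101 → 31 → 111 → 91 → 96 → … (one orbit).
The orbit structure of x ↦ 56x mod 125: 13 orbits of sizes [25, 25, 25, 25, 5, 5, 5, 5, 1, 1, 1, 1, 1].
sign(π) = (−1)^{n − #cycles} = (−1)^{125−13} = (−1)^112 = +1.
Check: (56/125) = +1 by Zolotarev.

+1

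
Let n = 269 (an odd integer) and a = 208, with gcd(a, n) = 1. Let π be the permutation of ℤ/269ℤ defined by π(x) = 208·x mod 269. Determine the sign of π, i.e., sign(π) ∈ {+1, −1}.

Orbit of 73 under x↦208x: [73, 120, 212, 249, 144, 93, 245]… (length divides ord_269(208)).
Decompose π into cycles: lengths [134, 134, 1] (3 cycles, including the fixed point 0).
With 3 cycles on 269 points, sign = (−1)^{269−3} = +1.
Via Zolotarev, sign(π_{208}) = (208|269) = +1.

+1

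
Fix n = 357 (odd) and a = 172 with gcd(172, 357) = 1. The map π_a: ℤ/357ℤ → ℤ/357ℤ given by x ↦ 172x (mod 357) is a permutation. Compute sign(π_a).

Start at x=319: 319 → 247 → 1 → 172 → 310 → 127 → 67 → … (one orbit).
Cycle lengths of π_172 on ℤ/357ℤ: [24, 24, 24, 24, 24, 24, 24, 24, 24, 24, 24, 24, 8, 8, 8, 8, 8, 8, 3, 3, 3, 3, 3, 3, 1, 1, 1]; 27 cycles in total.
357 − 27 = 330 transpositions; sign(π) = (−1)^330 = +1.

+1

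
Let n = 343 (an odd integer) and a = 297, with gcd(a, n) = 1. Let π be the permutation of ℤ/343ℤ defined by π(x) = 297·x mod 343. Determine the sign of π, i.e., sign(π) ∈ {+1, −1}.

-1

Trace 293: π^k(293) = [293, 242, 187, 316, 213, 149, 6] for k=0..6.
Cycle type of π: 294 + 42 + 6 + 1; total 4 cycles.
343 − 4 = 339 transpositions; sign(π) = (−1)^339 = -1.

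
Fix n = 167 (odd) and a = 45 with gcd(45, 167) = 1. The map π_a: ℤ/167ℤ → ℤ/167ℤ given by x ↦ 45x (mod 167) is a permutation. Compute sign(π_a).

Trace 60: π^k(60) = [60, 28, 91, 87, 74, 157, 51] for k=0..6.
π_45 has 2 disjoint cycles with lengths [166, 1] on {0,…,166}.
Σ(ℓ_i−1) = 167−2 = 165; sign = (−1)^165 = -1.
Check: (45/167) = -1 by Zolotarev.

-1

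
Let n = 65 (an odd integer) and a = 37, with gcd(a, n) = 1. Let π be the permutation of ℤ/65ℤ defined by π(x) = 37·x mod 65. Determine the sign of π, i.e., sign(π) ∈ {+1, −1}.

+1

Orbit of 28 under x↦37x: [28, 61, 47, 49, 58, 1, 37]… (length divides ord_65(37)).
Cycle lengths of π_37 on ℤ/65ℤ: [12, 12, 12, 12, 12, 4, 1]; 7 cycles in total.
65 − 7 = 58 transpositions; sign(π) = (−1)^58 = +1.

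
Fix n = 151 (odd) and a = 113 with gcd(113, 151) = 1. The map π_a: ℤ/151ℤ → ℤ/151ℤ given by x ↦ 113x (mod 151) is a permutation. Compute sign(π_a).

-1

Start at x=75: 75 → 19 → 33 → 105 → 87 → 16 → 147 → … (one orbit).
Cycle lengths of π_113 on ℤ/151ℤ: [30, 30, 30, 30, 30, 1]; 6 cycles in total.
Σ(ℓ_i−1) = 151−6 = 145; sign = (−1)^145 = -1.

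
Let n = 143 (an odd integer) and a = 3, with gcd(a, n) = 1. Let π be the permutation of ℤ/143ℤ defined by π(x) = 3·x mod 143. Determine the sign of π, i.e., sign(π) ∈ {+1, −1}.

Orbit of 81 under x↦3x: [81, 100, 14, 42, 126, 92, 133]… (length divides ord_143(3)).
Cycle lengths of π_3 on ℤ/143ℤ: [15, 15, 15, 15, 15, 15, 15, 15, 5, 5, 3, 3, 3, 3, 1]; 15 cycles in total.
n − c = 143 − 15 = 128; sign = (−1)^128 = +1.

+1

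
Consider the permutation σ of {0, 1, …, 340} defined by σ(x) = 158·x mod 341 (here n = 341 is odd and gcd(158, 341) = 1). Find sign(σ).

-1

Start at x=97: 97 → 322 → 67 → 15 → 324 → 42 → 157 → … (one orbit).
π_158 has 14 disjoint cycles with lengths [30, 30, 30, 30, 30, 30, 30, 30, 30, 30, 30, 5, 5, 1] on {0,…,340}.
n − c = 341 − 14 = 327; sign = (−1)^327 = -1.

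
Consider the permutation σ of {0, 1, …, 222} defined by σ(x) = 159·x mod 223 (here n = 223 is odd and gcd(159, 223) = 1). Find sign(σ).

Trace 112: π^k(112) = [112, 191, 41, 52, 17, 27, 56] for k=0..6.
Cycle type of π: 74×3 + 1; total 4 cycles.
223 − 4 = 219 transpositions; sign(π) = (−1)^219 = -1.
Check: (159/223) = -1 by Zolotarev.

-1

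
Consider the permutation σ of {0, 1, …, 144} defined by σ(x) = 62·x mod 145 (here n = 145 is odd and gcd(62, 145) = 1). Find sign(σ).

-1

Start at x=42: 42 → 139 → 63 → 136 → 22 → 59 → 33 → … (one orbit).
π_62 has 8 disjoint cycles with lengths [28, 28, 28, 28, 14, 14, 4, 1] on {0,…,144}.
Σ(ℓ_i−1) = 145−8 = 137; sign = (−1)^137 = -1.
Via Zolotarev, sign(π_{62}) = (62|145) = -1.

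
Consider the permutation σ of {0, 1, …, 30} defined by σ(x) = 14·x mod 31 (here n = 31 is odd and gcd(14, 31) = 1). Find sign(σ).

+1

Trace 28: π^k(28) = [28, 20, 1, 14, 10, 16, 7] for k=0..6.
Cycle lengths of π_14 on ℤ/31ℤ: [15, 15, 1]; 3 cycles in total.
sign(π) = (−1)^{n − #cycles} = (−1)^{31−3} = (−1)^28 = +1.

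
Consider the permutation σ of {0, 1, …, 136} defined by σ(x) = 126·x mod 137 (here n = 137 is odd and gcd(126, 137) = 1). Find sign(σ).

+1

Start at x=123: 123 → 17 → 87 → 2 → 115 → 105 → 78 → … (one orbit).
Cycle type of π: 68×2 + 1; total 3 cycles.
Σ(ℓ_i−1) = 137−3 = 134; sign = (−1)^134 = +1.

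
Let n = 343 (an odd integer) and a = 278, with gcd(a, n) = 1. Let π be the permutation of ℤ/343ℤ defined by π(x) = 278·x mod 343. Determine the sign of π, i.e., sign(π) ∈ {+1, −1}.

-1

Orbit of 212 under x↦278x: [212, 283, 127, 320, 123, 237, 30]… (length divides ord_343(278)).
The orbit structure of x ↦ 278x mod 343: 4 orbits of sizes [294, 42, 6, 1].
343 − 4 = 339 transpositions; sign(π) = (−1)^339 = -1.
Via Zolotarev, sign(π_{278}) = (278|343) = -1.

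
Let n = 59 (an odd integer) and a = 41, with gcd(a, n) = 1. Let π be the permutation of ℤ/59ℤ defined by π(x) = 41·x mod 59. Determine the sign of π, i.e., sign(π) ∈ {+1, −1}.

Start at x=5: 5 → 28 → 27 → 45 → 16 → 7 → 51 → … (one orbit).
3 cycles of lengths [29, 29, 1].
sign(π) = (−1)^{n − #cycles} = (−1)^{59−3} = (−1)^56 = +1.

+1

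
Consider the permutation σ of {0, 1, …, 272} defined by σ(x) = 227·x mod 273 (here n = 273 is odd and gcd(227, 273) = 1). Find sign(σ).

Trace 4: π^k(4) = [4, 89, 1, 227, 205, 125, 256] for k=0..6.
The orbit structure of x ↦ 227x mod 273: 26 orbits of sizes [12, 12, 12, 12, 12, 12, 12, 12, 12, 12, 12, 12, 12, 12, 12, 12, 12, 12, 12, 12, 12, 6, 6, 6, 2, 1].
n − c = 273 − 26 = 247; sign = (−1)^247 = -1.

-1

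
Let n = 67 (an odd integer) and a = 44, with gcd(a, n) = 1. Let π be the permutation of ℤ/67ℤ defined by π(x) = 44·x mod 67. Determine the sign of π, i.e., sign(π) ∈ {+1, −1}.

Start at x=55: 55 → 8 → 17 → 11 → 15 → 57 → 29 → … (one orbit).
Decompose π into cycles: lengths [66, 1] (2 cycles, including the fixed point 0).
With 2 cycles on 67 points, sign = (−1)^{67−2} = -1.

-1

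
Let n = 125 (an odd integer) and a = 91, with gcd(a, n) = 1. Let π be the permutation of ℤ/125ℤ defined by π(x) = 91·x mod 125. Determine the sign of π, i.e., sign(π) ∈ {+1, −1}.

+1

Trace 11: π^k(11) = [11, 1, 91, 31, 71, 86, 76] for k=0..6.
13 cycles of lengths [25, 25, 25, 25, 5, 5, 5, 5, 1, 1, 1, 1, 1].
n − c = 125 − 13 = 112; sign = (−1)^112 = +1.
The Jacobi symbol (91|125) = +1 (Zolotarev) agrees.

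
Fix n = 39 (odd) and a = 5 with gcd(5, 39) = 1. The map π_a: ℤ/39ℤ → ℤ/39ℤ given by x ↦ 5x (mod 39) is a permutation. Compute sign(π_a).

+1

Orbit of 8 under x↦5x: [8, 1, 5, 25]… (length divides ord_39(5)).
The orbit structure of x ↦ 5x mod 39: 11 orbits of sizes [4, 4, 4, 4, 4, 4, 4, 4, 4, 2, 1].
With 11 cycles on 39 points, sign = (−1)^{39−11} = +1.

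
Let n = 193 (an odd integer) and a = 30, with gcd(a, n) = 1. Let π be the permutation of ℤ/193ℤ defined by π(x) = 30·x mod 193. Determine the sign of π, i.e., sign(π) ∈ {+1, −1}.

-1

Trace 151: π^k(151) = [151, 91, 28, 68, 110, 19, 184] for k=0..6.
2 cycles of lengths [192, 1].
sign(π) = (−1)^{n − #cycles} = (−1)^{193−2} = (−1)^191 = -1.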